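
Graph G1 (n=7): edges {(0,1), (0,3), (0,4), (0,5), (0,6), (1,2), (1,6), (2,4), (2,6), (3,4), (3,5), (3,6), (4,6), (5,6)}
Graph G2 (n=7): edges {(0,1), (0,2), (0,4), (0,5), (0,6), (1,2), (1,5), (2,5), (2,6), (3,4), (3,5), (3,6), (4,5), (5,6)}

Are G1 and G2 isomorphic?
Yes, isomorphic

The graphs are isomorphic.
One valid mapping φ: V(G1) → V(G2): 0→0, 1→4, 2→3, 3→2, 4→6, 5→1, 6→5

Verify φ preserves adjacency — for each edge of G1, its image is an edge of G2:
  (0,1) → (φ(0),φ(1)) = (0,4) ∈ E(G2) ✓
  (0,3) → (φ(0),φ(3)) = (0,2) ∈ E(G2) ✓
  (0,4) → (φ(0),φ(4)) = (0,6) ∈ E(G2) ✓
  (0,5) → (φ(0),φ(5)) = (0,1) ∈ E(G2) ✓
  (0,6) → (φ(0),φ(6)) = (0,5) ∈ E(G2) ✓
  (1,2) → (φ(1),φ(2)) = (3,4) ∈ E(G2) ✓
  (1,6) → (φ(1),φ(6)) = (4,5) ∈ E(G2) ✓
  (2,4) → (φ(2),φ(4)) = (3,6) ∈ E(G2) ✓
  (2,6) → (φ(2),φ(6)) = (3,5) ∈ E(G2) ✓
  (3,4) → (φ(3),φ(4)) = (2,6) ∈ E(G2) ✓
  (3,5) → (φ(3),φ(5)) = (1,2) ∈ E(G2) ✓
  (3,6) → (φ(3),φ(6)) = (2,5) ∈ E(G2) ✓
  (4,6) → (φ(4),φ(6)) = (5,6) ∈ E(G2) ✓
  (5,6) → (φ(5),φ(6)) = (1,5) ∈ E(G2) ✓
All 14 edges of G1 map to edges of G2, and |E(G1)| = |E(G2)| = 14, so φ is a bijection on edges as well as vertices. Hence G1 ≅ G2.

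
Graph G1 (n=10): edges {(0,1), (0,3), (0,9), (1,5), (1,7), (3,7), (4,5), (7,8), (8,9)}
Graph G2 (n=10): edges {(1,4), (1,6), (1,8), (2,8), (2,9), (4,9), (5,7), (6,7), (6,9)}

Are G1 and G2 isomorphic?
Yes, isomorphic

The graphs are isomorphic.
One valid mapping φ: V(G1) → V(G2): 0→9, 1→6, 2→0, 3→4, 4→5, 5→7, 6→3, 7→1, 8→8, 9→2

Verify φ preserves adjacency — for each edge of G1, its image is an edge of G2:
  (0,1) → (φ(0),φ(1)) = (6,9) ∈ E(G2) ✓
  (0,3) → (φ(0),φ(3)) = (4,9) ∈ E(G2) ✓
  (0,9) → (φ(0),φ(9)) = (2,9) ∈ E(G2) ✓
  (1,5) → (φ(1),φ(5)) = (6,7) ∈ E(G2) ✓
  (1,7) → (φ(1),φ(7)) = (1,6) ∈ E(G2) ✓
  (3,7) → (φ(3),φ(7)) = (1,4) ∈ E(G2) ✓
  (4,5) → (φ(4),φ(5)) = (5,7) ∈ E(G2) ✓
  (7,8) → (φ(7),φ(8)) = (1,8) ∈ E(G2) ✓
  (8,9) → (φ(8),φ(9)) = (2,8) ∈ E(G2) ✓
All 9 edges of G1 map to edges of G2, and |E(G1)| = |E(G2)| = 9, so φ is a bijection on edges as well as vertices. Hence G1 ≅ G2.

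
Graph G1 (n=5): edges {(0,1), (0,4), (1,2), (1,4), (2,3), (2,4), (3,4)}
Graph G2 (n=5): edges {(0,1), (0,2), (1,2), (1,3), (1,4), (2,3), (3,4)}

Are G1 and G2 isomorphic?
Yes, isomorphic

The graphs are isomorphic.
One valid mapping φ: V(G1) → V(G2): 0→4, 1→3, 2→2, 3→0, 4→1

Verify φ preserves adjacency — for each edge of G1, its image is an edge of G2:
  (0,1) → (φ(0),φ(1)) = (3,4) ∈ E(G2) ✓
  (0,4) → (φ(0),φ(4)) = (1,4) ∈ E(G2) ✓
  (1,2) → (φ(1),φ(2)) = (2,3) ∈ E(G2) ✓
  (1,4) → (φ(1),φ(4)) = (1,3) ∈ E(G2) ✓
  (2,3) → (φ(2),φ(3)) = (0,2) ∈ E(G2) ✓
  (2,4) → (φ(2),φ(4)) = (1,2) ∈ E(G2) ✓
  (3,4) → (φ(3),φ(4)) = (0,1) ∈ E(G2) ✓
All 7 edges of G1 map to edges of G2, and |E(G1)| = |E(G2)| = 7, so φ is a bijection on edges as well as vertices. Hence G1 ≅ G2.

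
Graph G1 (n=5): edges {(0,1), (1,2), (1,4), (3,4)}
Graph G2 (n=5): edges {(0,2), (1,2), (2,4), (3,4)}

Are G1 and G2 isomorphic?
Yes, isomorphic

The graphs are isomorphic.
One valid mapping φ: V(G1) → V(G2): 0→1, 1→2, 2→0, 3→3, 4→4

Verify φ preserves adjacency — for each edge of G1, its image is an edge of G2:
  (0,1) → (φ(0),φ(1)) = (1,2) ∈ E(G2) ✓
  (1,2) → (φ(1),φ(2)) = (0,2) ∈ E(G2) ✓
  (1,4) → (φ(1),φ(4)) = (2,4) ∈ E(G2) ✓
  (3,4) → (φ(3),φ(4)) = (3,4) ∈ E(G2) ✓
All 4 edges of G1 map to edges of G2, and |E(G1)| = |E(G2)| = 4, so φ is a bijection on edges as well as vertices. Hence G1 ≅ G2.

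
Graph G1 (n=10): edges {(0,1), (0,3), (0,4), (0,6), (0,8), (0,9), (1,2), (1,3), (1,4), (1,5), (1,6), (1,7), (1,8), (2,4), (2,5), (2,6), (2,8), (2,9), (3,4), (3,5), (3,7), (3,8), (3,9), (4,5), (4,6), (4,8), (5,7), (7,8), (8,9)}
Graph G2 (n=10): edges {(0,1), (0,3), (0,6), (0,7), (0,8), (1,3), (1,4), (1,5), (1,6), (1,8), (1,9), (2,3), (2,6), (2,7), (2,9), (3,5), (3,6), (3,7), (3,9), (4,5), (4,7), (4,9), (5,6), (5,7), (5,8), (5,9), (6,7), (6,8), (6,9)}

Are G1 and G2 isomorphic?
Yes, isomorphic

The graphs are isomorphic.
One valid mapping φ: V(G1) → V(G2): 0→9, 1→6, 2→7, 3→1, 4→3, 5→0, 6→2, 7→8, 8→5, 9→4

Verify φ preserves adjacency — for each edge of G1, its image is an edge of G2:
  (0,1) → (φ(0),φ(1)) = (6,9) ∈ E(G2) ✓
  (0,3) → (φ(0),φ(3)) = (1,9) ∈ E(G2) ✓
  (0,4) → (φ(0),φ(4)) = (3,9) ∈ E(G2) ✓
  (0,6) → (φ(0),φ(6)) = (2,9) ∈ E(G2) ✓
  (0,8) → (φ(0),φ(8)) = (5,9) ∈ E(G2) ✓
  (0,9) → (φ(0),φ(9)) = (4,9) ∈ E(G2) ✓
  (1,2) → (φ(1),φ(2)) = (6,7) ∈ E(G2) ✓
  (1,3) → (φ(1),φ(3)) = (1,6) ∈ E(G2) ✓
  (1,4) → (φ(1),φ(4)) = (3,6) ∈ E(G2) ✓
  (1,5) → (φ(1),φ(5)) = (0,6) ∈ E(G2) ✓
  (1,6) → (φ(1),φ(6)) = (2,6) ∈ E(G2) ✓
  (1,7) → (φ(1),φ(7)) = (6,8) ∈ E(G2) ✓
  (1,8) → (φ(1),φ(8)) = (5,6) ∈ E(G2) ✓
  (2,4) → (φ(2),φ(4)) = (3,7) ∈ E(G2) ✓
  (2,5) → (φ(2),φ(5)) = (0,7) ∈ E(G2) ✓
  (2,6) → (φ(2),φ(6)) = (2,7) ∈ E(G2) ✓
  (2,8) → (φ(2),φ(8)) = (5,7) ∈ E(G2) ✓
  (2,9) → (φ(2),φ(9)) = (4,7) ∈ E(G2) ✓
  (3,4) → (φ(3),φ(4)) = (1,3) ∈ E(G2) ✓
  (3,5) → (φ(3),φ(5)) = (0,1) ∈ E(G2) ✓
  (3,7) → (φ(3),φ(7)) = (1,8) ∈ E(G2) ✓
  (3,8) → (φ(3),φ(8)) = (1,5) ∈ E(G2) ✓
  (3,9) → (φ(3),φ(9)) = (1,4) ∈ E(G2) ✓
  (4,5) → (φ(4),φ(5)) = (0,3) ∈ E(G2) ✓
  (4,6) → (φ(4),φ(6)) = (2,3) ∈ E(G2) ✓
  (4,8) → (φ(4),φ(8)) = (3,5) ∈ E(G2) ✓
  (5,7) → (φ(5),φ(7)) = (0,8) ∈ E(G2) ✓
  (7,8) → (φ(7),φ(8)) = (5,8) ∈ E(G2) ✓
  (8,9) → (φ(8),φ(9)) = (4,5) ∈ E(G2) ✓
All 29 edges of G1 map to edges of G2, and |E(G1)| = |E(G2)| = 29, so φ is a bijection on edges as well as vertices. Hence G1 ≅ G2.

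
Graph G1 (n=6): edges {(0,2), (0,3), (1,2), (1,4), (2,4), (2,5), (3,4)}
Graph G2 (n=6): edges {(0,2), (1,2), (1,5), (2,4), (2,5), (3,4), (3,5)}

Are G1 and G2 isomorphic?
Yes, isomorphic

The graphs are isomorphic.
One valid mapping φ: V(G1) → V(G2): 0→4, 1→1, 2→2, 3→3, 4→5, 5→0

Verify φ preserves adjacency — for each edge of G1, its image is an edge of G2:
  (0,2) → (φ(0),φ(2)) = (2,4) ∈ E(G2) ✓
  (0,3) → (φ(0),φ(3)) = (3,4) ∈ E(G2) ✓
  (1,2) → (φ(1),φ(2)) = (1,2) ∈ E(G2) ✓
  (1,4) → (φ(1),φ(4)) = (1,5) ∈ E(G2) ✓
  (2,4) → (φ(2),φ(4)) = (2,5) ∈ E(G2) ✓
  (2,5) → (φ(2),φ(5)) = (0,2) ∈ E(G2) ✓
  (3,4) → (φ(3),φ(4)) = (3,5) ∈ E(G2) ✓
All 7 edges of G1 map to edges of G2, and |E(G1)| = |E(G2)| = 7, so φ is a bijection on edges as well as vertices. Hence G1 ≅ G2.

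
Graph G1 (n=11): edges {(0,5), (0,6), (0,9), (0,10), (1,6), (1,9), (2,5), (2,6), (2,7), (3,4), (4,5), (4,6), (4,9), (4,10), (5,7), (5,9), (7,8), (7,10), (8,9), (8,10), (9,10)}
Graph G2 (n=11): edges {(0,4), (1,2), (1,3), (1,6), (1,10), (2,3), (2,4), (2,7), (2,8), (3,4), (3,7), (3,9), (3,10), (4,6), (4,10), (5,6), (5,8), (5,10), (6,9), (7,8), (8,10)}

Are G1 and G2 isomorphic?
Yes, isomorphic

The graphs are isomorphic.
One valid mapping φ: V(G1) → V(G2): 0→1, 1→9, 2→5, 3→0, 4→4, 5→10, 6→6, 7→8, 8→7, 9→3, 10→2

Verify φ preserves adjacency — for each edge of G1, its image is an edge of G2:
  (0,5) → (φ(0),φ(5)) = (1,10) ∈ E(G2) ✓
  (0,6) → (φ(0),φ(6)) = (1,6) ∈ E(G2) ✓
  (0,9) → (φ(0),φ(9)) = (1,3) ∈ E(G2) ✓
  (0,10) → (φ(0),φ(10)) = (1,2) ∈ E(G2) ✓
  (1,6) → (φ(1),φ(6)) = (6,9) ∈ E(G2) ✓
  (1,9) → (φ(1),φ(9)) = (3,9) ∈ E(G2) ✓
  (2,5) → (φ(2),φ(5)) = (5,10) ∈ E(G2) ✓
  (2,6) → (φ(2),φ(6)) = (5,6) ∈ E(G2) ✓
  (2,7) → (φ(2),φ(7)) = (5,8) ∈ E(G2) ✓
  (3,4) → (φ(3),φ(4)) = (0,4) ∈ E(G2) ✓
  (4,5) → (φ(4),φ(5)) = (4,10) ∈ E(G2) ✓
  (4,6) → (φ(4),φ(6)) = (4,6) ∈ E(G2) ✓
  (4,9) → (φ(4),φ(9)) = (3,4) ∈ E(G2) ✓
  (4,10) → (φ(4),φ(10)) = (2,4) ∈ E(G2) ✓
  (5,7) → (φ(5),φ(7)) = (8,10) ∈ E(G2) ✓
  (5,9) → (φ(5),φ(9)) = (3,10) ∈ E(G2) ✓
  (7,8) → (φ(7),φ(8)) = (7,8) ∈ E(G2) ✓
  (7,10) → (φ(7),φ(10)) = (2,8) ∈ E(G2) ✓
  (8,9) → (φ(8),φ(9)) = (3,7) ∈ E(G2) ✓
  (8,10) → (φ(8),φ(10)) = (2,7) ∈ E(G2) ✓
  (9,10) → (φ(9),φ(10)) = (2,3) ∈ E(G2) ✓
All 21 edges of G1 map to edges of G2, and |E(G1)| = |E(G2)| = 21, so φ is a bijection on edges as well as vertices. Hence G1 ≅ G2.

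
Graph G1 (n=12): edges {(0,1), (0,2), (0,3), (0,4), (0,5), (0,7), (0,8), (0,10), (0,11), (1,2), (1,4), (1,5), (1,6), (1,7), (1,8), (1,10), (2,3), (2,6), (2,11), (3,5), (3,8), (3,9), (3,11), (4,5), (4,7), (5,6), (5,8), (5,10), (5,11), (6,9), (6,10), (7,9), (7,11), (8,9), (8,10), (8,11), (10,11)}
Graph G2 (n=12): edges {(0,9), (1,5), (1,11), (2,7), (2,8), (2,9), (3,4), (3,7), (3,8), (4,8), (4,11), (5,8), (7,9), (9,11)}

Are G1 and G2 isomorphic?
No, not isomorphic

The graphs are NOT isomorphic.

Connected components of G1: 1 component(s) with vertex sets [[0, 1, 2, 3, 4, 5, 6, 7, 8, 9, 10, 11]], sizes [12].
Connected components of G2: 3 component(s) with vertex sets [[6], [10], [0, 1, 2, 3, 4, 5, 7, 8, 9, 11]], sizes [1, 1, 10].
The number of connected components (and the multiset of component sizes) is an isomorphism invariant — an isomorphism maps each component of G1 bijectively onto a component of G2. Since G1 has 1 component(s) and G2 has 3, they cannot be isomorphic.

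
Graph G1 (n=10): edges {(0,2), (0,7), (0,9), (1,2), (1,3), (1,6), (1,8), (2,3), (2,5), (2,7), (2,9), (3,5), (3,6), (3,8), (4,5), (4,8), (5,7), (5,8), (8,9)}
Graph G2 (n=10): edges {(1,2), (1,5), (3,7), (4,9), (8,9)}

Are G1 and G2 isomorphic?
No, not isomorphic

The graphs are NOT isomorphic.

Connected components of G1: 1 component(s) with vertex sets [[0, 1, 2, 3, 4, 5, 6, 7, 8, 9]], sizes [10].
Connected components of G2: 5 component(s) with vertex sets [[0], [6], [3, 7], [1, 2, 5], [4, 8, 9]], sizes [1, 1, 2, 3, 3].
The number of connected components (and the multiset of component sizes) is an isomorphism invariant — an isomorphism maps each component of G1 bijectively onto a component of G2. Since G1 has 1 component(s) and G2 has 5, they cannot be isomorphic.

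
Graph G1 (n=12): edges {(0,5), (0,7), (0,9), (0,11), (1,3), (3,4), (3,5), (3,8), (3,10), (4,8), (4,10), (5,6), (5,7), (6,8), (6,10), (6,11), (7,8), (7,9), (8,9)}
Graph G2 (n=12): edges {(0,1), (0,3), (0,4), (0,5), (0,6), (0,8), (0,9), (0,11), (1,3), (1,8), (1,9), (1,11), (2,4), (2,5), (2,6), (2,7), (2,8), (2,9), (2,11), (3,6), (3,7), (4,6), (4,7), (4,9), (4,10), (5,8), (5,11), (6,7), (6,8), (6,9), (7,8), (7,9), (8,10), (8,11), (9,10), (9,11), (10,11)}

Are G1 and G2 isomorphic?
No, not isomorphic

The graphs are NOT isomorphic.

Degrees in G1: deg(0)=4, deg(1)=1, deg(2)=0, deg(3)=5, deg(4)=3, deg(5)=4, deg(6)=4, deg(7)=4, deg(8)=5, deg(9)=3, deg(10)=3, deg(11)=2.
Sorted degree sequence of G1: [5, 5, 4, 4, 4, 4, 3, 3, 3, 2, 1, 0].
Degrees in G2: deg(0)=8, deg(1)=5, deg(2)=7, deg(3)=4, deg(4)=6, deg(5)=4, deg(6)=7, deg(7)=6, deg(8)=8, deg(9)=8, deg(10)=4, deg(11)=7.
Sorted degree sequence of G2: [8, 8, 8, 7, 7, 7, 6, 6, 5, 4, 4, 4].
The (sorted) degree sequence is an isomorphism invariant, so since G1 and G2 have different degree sequences they cannot be isomorphic.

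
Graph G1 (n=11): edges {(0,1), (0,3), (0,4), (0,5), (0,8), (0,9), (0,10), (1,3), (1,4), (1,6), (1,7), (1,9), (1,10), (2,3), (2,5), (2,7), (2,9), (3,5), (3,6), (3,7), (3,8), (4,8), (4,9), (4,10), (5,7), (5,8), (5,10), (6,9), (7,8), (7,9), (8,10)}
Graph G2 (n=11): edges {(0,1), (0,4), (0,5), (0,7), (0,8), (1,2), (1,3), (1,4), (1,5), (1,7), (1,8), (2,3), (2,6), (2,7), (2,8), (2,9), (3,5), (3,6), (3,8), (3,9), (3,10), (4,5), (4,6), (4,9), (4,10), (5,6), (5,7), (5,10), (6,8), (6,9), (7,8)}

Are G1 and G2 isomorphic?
Yes, isomorphic

The graphs are isomorphic.
One valid mapping φ: V(G1) → V(G2): 0→1, 1→5, 2→9, 3→3, 4→0, 5→2, 6→10, 7→6, 8→8, 9→4, 10→7

Verify φ preserves adjacency — for each edge of G1, its image is an edge of G2:
  (0,1) → (φ(0),φ(1)) = (1,5) ∈ E(G2) ✓
  (0,3) → (φ(0),φ(3)) = (1,3) ∈ E(G2) ✓
  (0,4) → (φ(0),φ(4)) = (0,1) ∈ E(G2) ✓
  (0,5) → (φ(0),φ(5)) = (1,2) ∈ E(G2) ✓
  (0,8) → (φ(0),φ(8)) = (1,8) ∈ E(G2) ✓
  (0,9) → (φ(0),φ(9)) = (1,4) ∈ E(G2) ✓
  (0,10) → (φ(0),φ(10)) = (1,7) ∈ E(G2) ✓
  (1,3) → (φ(1),φ(3)) = (3,5) ∈ E(G2) ✓
  (1,4) → (φ(1),φ(4)) = (0,5) ∈ E(G2) ✓
  (1,6) → (φ(1),φ(6)) = (5,10) ∈ E(G2) ✓
  (1,7) → (φ(1),φ(7)) = (5,6) ∈ E(G2) ✓
  (1,9) → (φ(1),φ(9)) = (4,5) ∈ E(G2) ✓
  (1,10) → (φ(1),φ(10)) = (5,7) ∈ E(G2) ✓
  (2,3) → (φ(2),φ(3)) = (3,9) ∈ E(G2) ✓
  (2,5) → (φ(2),φ(5)) = (2,9) ∈ E(G2) ✓
  (2,7) → (φ(2),φ(7)) = (6,9) ∈ E(G2) ✓
  (2,9) → (φ(2),φ(9)) = (4,9) ∈ E(G2) ✓
  (3,5) → (φ(3),φ(5)) = (2,3) ∈ E(G2) ✓
  (3,6) → (φ(3),φ(6)) = (3,10) ∈ E(G2) ✓
  (3,7) → (φ(3),φ(7)) = (3,6) ∈ E(G2) ✓
  (3,8) → (φ(3),φ(8)) = (3,8) ∈ E(G2) ✓
  (4,8) → (φ(4),φ(8)) = (0,8) ∈ E(G2) ✓
  (4,9) → (φ(4),φ(9)) = (0,4) ∈ E(G2) ✓
  (4,10) → (φ(4),φ(10)) = (0,7) ∈ E(G2) ✓
  (5,7) → (φ(5),φ(7)) = (2,6) ∈ E(G2) ✓
  (5,8) → (φ(5),φ(8)) = (2,8) ∈ E(G2) ✓
  (5,10) → (φ(5),φ(10)) = (2,7) ∈ E(G2) ✓
  (6,9) → (φ(6),φ(9)) = (4,10) ∈ E(G2) ✓
  (7,8) → (φ(7),φ(8)) = (6,8) ∈ E(G2) ✓
  (7,9) → (φ(7),φ(9)) = (4,6) ∈ E(G2) ✓
  (8,10) → (φ(8),φ(10)) = (7,8) ∈ E(G2) ✓
All 31 edges of G1 map to edges of G2, and |E(G1)| = |E(G2)| = 31, so φ is a bijection on edges as well as vertices. Hence G1 ≅ G2.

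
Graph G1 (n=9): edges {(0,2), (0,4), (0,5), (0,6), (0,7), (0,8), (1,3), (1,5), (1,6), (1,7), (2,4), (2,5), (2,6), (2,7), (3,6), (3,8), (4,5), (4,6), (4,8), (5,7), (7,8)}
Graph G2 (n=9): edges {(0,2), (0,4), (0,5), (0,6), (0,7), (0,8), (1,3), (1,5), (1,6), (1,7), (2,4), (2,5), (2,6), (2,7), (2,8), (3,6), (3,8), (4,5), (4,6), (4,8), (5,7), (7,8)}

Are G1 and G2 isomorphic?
No, not isomorphic

The graphs are NOT isomorphic.

Counting edges: G1 has 21 edge(s); G2 has 22 edge(s).
Edge count is an isomorphism invariant (a bijection on vertices induces a bijection on edges), so differing edge counts rule out isomorphism.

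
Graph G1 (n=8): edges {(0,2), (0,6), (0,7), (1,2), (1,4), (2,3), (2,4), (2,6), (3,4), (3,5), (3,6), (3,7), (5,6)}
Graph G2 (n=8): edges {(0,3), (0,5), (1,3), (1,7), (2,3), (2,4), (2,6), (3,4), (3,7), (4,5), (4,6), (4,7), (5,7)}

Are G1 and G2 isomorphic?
Yes, isomorphic

The graphs are isomorphic.
One valid mapping φ: V(G1) → V(G2): 0→5, 1→6, 2→4, 3→3, 4→2, 5→1, 6→7, 7→0

Verify φ preserves adjacency — for each edge of G1, its image is an edge of G2:
  (0,2) → (φ(0),φ(2)) = (4,5) ∈ E(G2) ✓
  (0,6) → (φ(0),φ(6)) = (5,7) ∈ E(G2) ✓
  (0,7) → (φ(0),φ(7)) = (0,5) ∈ E(G2) ✓
  (1,2) → (φ(1),φ(2)) = (4,6) ∈ E(G2) ✓
  (1,4) → (φ(1),φ(4)) = (2,6) ∈ E(G2) ✓
  (2,3) → (φ(2),φ(3)) = (3,4) ∈ E(G2) ✓
  (2,4) → (φ(2),φ(4)) = (2,4) ∈ E(G2) ✓
  (2,6) → (φ(2),φ(6)) = (4,7) ∈ E(G2) ✓
  (3,4) → (φ(3),φ(4)) = (2,3) ∈ E(G2) ✓
  (3,5) → (φ(3),φ(5)) = (1,3) ∈ E(G2) ✓
  (3,6) → (φ(3),φ(6)) = (3,7) ∈ E(G2) ✓
  (3,7) → (φ(3),φ(7)) = (0,3) ∈ E(G2) ✓
  (5,6) → (φ(5),φ(6)) = (1,7) ∈ E(G2) ✓
All 13 edges of G1 map to edges of G2, and |E(G1)| = |E(G2)| = 13, so φ is a bijection on edges as well as vertices. Hence G1 ≅ G2.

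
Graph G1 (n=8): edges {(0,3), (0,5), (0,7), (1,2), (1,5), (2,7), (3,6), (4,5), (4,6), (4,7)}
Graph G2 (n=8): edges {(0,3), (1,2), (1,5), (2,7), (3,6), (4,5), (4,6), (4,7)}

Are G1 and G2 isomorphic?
No, not isomorphic

The graphs are NOT isomorphic.

Counting edges: G1 has 10 edge(s); G2 has 8 edge(s).
Edge count is an isomorphism invariant (a bijection on vertices induces a bijection on edges), so differing edge counts rule out isomorphism.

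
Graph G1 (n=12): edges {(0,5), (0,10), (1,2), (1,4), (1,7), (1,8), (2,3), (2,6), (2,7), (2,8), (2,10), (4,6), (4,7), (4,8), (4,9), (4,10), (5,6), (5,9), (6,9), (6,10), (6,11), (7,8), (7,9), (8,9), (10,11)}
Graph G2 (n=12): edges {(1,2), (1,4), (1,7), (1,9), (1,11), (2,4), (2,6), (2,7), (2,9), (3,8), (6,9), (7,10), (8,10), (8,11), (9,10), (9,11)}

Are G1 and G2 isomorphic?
No, not isomorphic

The graphs are NOT isomorphic.

Connected components of G1: 1 component(s) with vertex sets [[0, 1, 2, 3, 4, 5, 6, 7, 8, 9, 10, 11]], sizes [12].
Connected components of G2: 3 component(s) with vertex sets [[0], [5], [1, 2, 3, 4, 6, 7, 8, 9, 10, 11]], sizes [1, 1, 10].
The number of connected components (and the multiset of component sizes) is an isomorphism invariant — an isomorphism maps each component of G1 bijectively onto a component of G2. Since G1 has 1 component(s) and G2 has 3, they cannot be isomorphic.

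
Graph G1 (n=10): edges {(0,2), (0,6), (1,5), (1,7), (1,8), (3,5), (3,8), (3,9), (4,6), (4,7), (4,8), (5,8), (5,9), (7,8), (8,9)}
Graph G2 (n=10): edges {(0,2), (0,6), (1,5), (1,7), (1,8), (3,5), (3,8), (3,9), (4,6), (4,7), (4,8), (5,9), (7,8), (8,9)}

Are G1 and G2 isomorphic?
No, not isomorphic

The graphs are NOT isomorphic.

Counting edges: G1 has 15 edge(s); G2 has 14 edge(s).
Edge count is an isomorphism invariant (a bijection on vertices induces a bijection on edges), so differing edge counts rule out isomorphism.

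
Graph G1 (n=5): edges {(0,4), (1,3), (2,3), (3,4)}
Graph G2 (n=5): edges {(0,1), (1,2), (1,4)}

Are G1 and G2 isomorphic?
No, not isomorphic

The graphs are NOT isomorphic.

Connected components of G1: 1 component(s) with vertex sets [[0, 1, 2, 3, 4]], sizes [5].
Connected components of G2: 2 component(s) with vertex sets [[3], [0, 1, 2, 4]], sizes [1, 4].
The number of connected components (and the multiset of component sizes) is an isomorphism invariant — an isomorphism maps each component of G1 bijectively onto a component of G2. Since G1 has 1 component(s) and G2 has 2, they cannot be isomorphic.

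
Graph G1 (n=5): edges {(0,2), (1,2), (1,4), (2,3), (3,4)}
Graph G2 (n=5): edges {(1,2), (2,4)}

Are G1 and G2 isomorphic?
No, not isomorphic

The graphs are NOT isomorphic.

Connected components of G1: 1 component(s) with vertex sets [[0, 1, 2, 3, 4]], sizes [5].
Connected components of G2: 3 component(s) with vertex sets [[0], [3], [1, 2, 4]], sizes [1, 1, 3].
The number of connected components (and the multiset of component sizes) is an isomorphism invariant — an isomorphism maps each component of G1 bijectively onto a component of G2. Since G1 has 1 component(s) and G2 has 3, they cannot be isomorphic.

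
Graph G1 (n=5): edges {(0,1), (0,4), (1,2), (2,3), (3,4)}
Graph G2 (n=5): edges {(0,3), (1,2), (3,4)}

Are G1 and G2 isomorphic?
No, not isomorphic

The graphs are NOT isomorphic.

Degrees in G1: deg(0)=2, deg(1)=2, deg(2)=2, deg(3)=2, deg(4)=2.
Sorted degree sequence of G1: [2, 2, 2, 2, 2].
Degrees in G2: deg(0)=1, deg(1)=1, deg(2)=1, deg(3)=2, deg(4)=1.
Sorted degree sequence of G2: [2, 1, 1, 1, 1].
The (sorted) degree sequence is an isomorphism invariant, so since G1 and G2 have different degree sequences they cannot be isomorphic.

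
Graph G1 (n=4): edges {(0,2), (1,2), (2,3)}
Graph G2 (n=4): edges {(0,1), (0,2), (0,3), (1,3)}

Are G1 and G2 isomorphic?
No, not isomorphic

The graphs are NOT isomorphic.

Counting triangles (3-cliques): G1 has 0, G2 has 1.
Triangle count is an isomorphism invariant, so differing triangle counts rule out isomorphism.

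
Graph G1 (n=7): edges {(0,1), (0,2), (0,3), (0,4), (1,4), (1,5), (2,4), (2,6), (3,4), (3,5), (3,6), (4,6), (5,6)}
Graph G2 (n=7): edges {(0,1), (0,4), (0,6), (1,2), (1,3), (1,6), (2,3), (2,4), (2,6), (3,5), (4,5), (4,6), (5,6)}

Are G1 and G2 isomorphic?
Yes, isomorphic

The graphs are isomorphic.
One valid mapping φ: V(G1) → V(G2): 0→4, 1→5, 2→0, 3→2, 4→6, 5→3, 6→1

Verify φ preserves adjacency — for each edge of G1, its image is an edge of G2:
  (0,1) → (φ(0),φ(1)) = (4,5) ∈ E(G2) ✓
  (0,2) → (φ(0),φ(2)) = (0,4) ∈ E(G2) ✓
  (0,3) → (φ(0),φ(3)) = (2,4) ∈ E(G2) ✓
  (0,4) → (φ(0),φ(4)) = (4,6) ∈ E(G2) ✓
  (1,4) → (φ(1),φ(4)) = (5,6) ∈ E(G2) ✓
  (1,5) → (φ(1),φ(5)) = (3,5) ∈ E(G2) ✓
  (2,4) → (φ(2),φ(4)) = (0,6) ∈ E(G2) ✓
  (2,6) → (φ(2),φ(6)) = (0,1) ∈ E(G2) ✓
  (3,4) → (φ(3),φ(4)) = (2,6) ∈ E(G2) ✓
  (3,5) → (φ(3),φ(5)) = (2,3) ∈ E(G2) ✓
  (3,6) → (φ(3),φ(6)) = (1,2) ∈ E(G2) ✓
  (4,6) → (φ(4),φ(6)) = (1,6) ∈ E(G2) ✓
  (5,6) → (φ(5),φ(6)) = (1,3) ∈ E(G2) ✓
All 13 edges of G1 map to edges of G2, and |E(G1)| = |E(G2)| = 13, so φ is a bijection on edges as well as vertices. Hence G1 ≅ G2.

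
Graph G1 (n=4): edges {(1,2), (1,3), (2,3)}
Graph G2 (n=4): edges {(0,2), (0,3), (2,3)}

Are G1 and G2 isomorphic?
Yes, isomorphic

The graphs are isomorphic.
One valid mapping φ: V(G1) → V(G2): 0→1, 1→3, 2→0, 3→2

Verify φ preserves adjacency — for each edge of G1, its image is an edge of G2:
  (1,2) → (φ(1),φ(2)) = (0,3) ∈ E(G2) ✓
  (1,3) → (φ(1),φ(3)) = (2,3) ∈ E(G2) ✓
  (2,3) → (φ(2),φ(3)) = (0,2) ∈ E(G2) ✓
All 3 edges of G1 map to edges of G2, and |E(G1)| = |E(G2)| = 3, so φ is a bijection on edges as well as vertices. Hence G1 ≅ G2.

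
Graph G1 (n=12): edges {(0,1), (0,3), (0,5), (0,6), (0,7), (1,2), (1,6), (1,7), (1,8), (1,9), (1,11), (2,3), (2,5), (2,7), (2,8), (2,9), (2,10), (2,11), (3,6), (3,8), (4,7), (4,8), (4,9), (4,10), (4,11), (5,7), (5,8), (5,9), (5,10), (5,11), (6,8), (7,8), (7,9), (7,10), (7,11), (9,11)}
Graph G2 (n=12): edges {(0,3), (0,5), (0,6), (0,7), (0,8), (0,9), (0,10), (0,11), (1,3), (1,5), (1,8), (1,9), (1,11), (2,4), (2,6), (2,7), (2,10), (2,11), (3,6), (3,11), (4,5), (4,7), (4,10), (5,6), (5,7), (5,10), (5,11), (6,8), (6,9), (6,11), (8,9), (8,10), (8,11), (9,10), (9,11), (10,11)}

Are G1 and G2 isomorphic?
Yes, isomorphic

The graphs are isomorphic.
One valid mapping φ: V(G1) → V(G2): 0→2, 1→10, 2→0, 3→7, 4→1, 5→6, 6→4, 7→11, 8→5, 9→8, 10→3, 11→9

Verify φ preserves adjacency — for each edge of G1, its image is an edge of G2:
  (0,1) → (φ(0),φ(1)) = (2,10) ∈ E(G2) ✓
  (0,3) → (φ(0),φ(3)) = (2,7) ∈ E(G2) ✓
  (0,5) → (φ(0),φ(5)) = (2,6) ∈ E(G2) ✓
  (0,6) → (φ(0),φ(6)) = (2,4) ∈ E(G2) ✓
  (0,7) → (φ(0),φ(7)) = (2,11) ∈ E(G2) ✓
  (1,2) → (φ(1),φ(2)) = (0,10) ∈ E(G2) ✓
  (1,6) → (φ(1),φ(6)) = (4,10) ∈ E(G2) ✓
  (1,7) → (φ(1),φ(7)) = (10,11) ∈ E(G2) ✓
  (1,8) → (φ(1),φ(8)) = (5,10) ∈ E(G2) ✓
  (1,9) → (φ(1),φ(9)) = (8,10) ∈ E(G2) ✓
  (1,11) → (φ(1),φ(11)) = (9,10) ∈ E(G2) ✓
  (2,3) → (φ(2),φ(3)) = (0,7) ∈ E(G2) ✓
  (2,5) → (φ(2),φ(5)) = (0,6) ∈ E(G2) ✓
  (2,7) → (φ(2),φ(7)) = (0,11) ∈ E(G2) ✓
  (2,8) → (φ(2),φ(8)) = (0,5) ∈ E(G2) ✓
  (2,9) → (φ(2),φ(9)) = (0,8) ∈ E(G2) ✓
  (2,10) → (φ(2),φ(10)) = (0,3) ∈ E(G2) ✓
  (2,11) → (φ(2),φ(11)) = (0,9) ∈ E(G2) ✓
  (3,6) → (φ(3),φ(6)) = (4,7) ∈ E(G2) ✓
  (3,8) → (φ(3),φ(8)) = (5,7) ∈ E(G2) ✓
  (4,7) → (φ(4),φ(7)) = (1,11) ∈ E(G2) ✓
  (4,8) → (φ(4),φ(8)) = (1,5) ∈ E(G2) ✓
  (4,9) → (φ(4),φ(9)) = (1,8) ∈ E(G2) ✓
  (4,10) → (φ(4),φ(10)) = (1,3) ∈ E(G2) ✓
  (4,11) → (φ(4),φ(11)) = (1,9) ∈ E(G2) ✓
  (5,7) → (φ(5),φ(7)) = (6,11) ∈ E(G2) ✓
  (5,8) → (φ(5),φ(8)) = (5,6) ∈ E(G2) ✓
  (5,9) → (φ(5),φ(9)) = (6,8) ∈ E(G2) ✓
  (5,10) → (φ(5),φ(10)) = (3,6) ∈ E(G2) ✓
  (5,11) → (φ(5),φ(11)) = (6,9) ∈ E(G2) ✓
  (6,8) → (φ(6),φ(8)) = (4,5) ∈ E(G2) ✓
  (7,8) → (φ(7),φ(8)) = (5,11) ∈ E(G2) ✓
  (7,9) → (φ(7),φ(9)) = (8,11) ∈ E(G2) ✓
  (7,10) → (φ(7),φ(10)) = (3,11) ∈ E(G2) ✓
  (7,11) → (φ(7),φ(11)) = (9,11) ∈ E(G2) ✓
  (9,11) → (φ(9),φ(11)) = (8,9) ∈ E(G2) ✓
All 36 edges of G1 map to edges of G2, and |E(G1)| = |E(G2)| = 36, so φ is a bijection on edges as well as vertices. Hence G1 ≅ G2.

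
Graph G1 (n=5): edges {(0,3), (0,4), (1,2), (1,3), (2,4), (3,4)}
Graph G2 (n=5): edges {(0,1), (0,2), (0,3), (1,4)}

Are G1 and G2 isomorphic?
No, not isomorphic

The graphs are NOT isomorphic.

Counting triangles (3-cliques): G1 has 1, G2 has 0.
Triangle count is an isomorphism invariant, so differing triangle counts rule out isomorphism.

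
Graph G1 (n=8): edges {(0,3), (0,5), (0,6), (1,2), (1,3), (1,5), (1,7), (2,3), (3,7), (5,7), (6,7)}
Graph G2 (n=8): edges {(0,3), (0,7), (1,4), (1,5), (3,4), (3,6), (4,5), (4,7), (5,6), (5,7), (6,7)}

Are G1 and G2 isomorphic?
Yes, isomorphic

The graphs are isomorphic.
One valid mapping φ: V(G1) → V(G2): 0→3, 1→5, 2→1, 3→4, 4→2, 5→6, 6→0, 7→7

Verify φ preserves adjacency — for each edge of G1, its image is an edge of G2:
  (0,3) → (φ(0),φ(3)) = (3,4) ∈ E(G2) ✓
  (0,5) → (φ(0),φ(5)) = (3,6) ∈ E(G2) ✓
  (0,6) → (φ(0),φ(6)) = (0,3) ∈ E(G2) ✓
  (1,2) → (φ(1),φ(2)) = (1,5) ∈ E(G2) ✓
  (1,3) → (φ(1),φ(3)) = (4,5) ∈ E(G2) ✓
  (1,5) → (φ(1),φ(5)) = (5,6) ∈ E(G2) ✓
  (1,7) → (φ(1),φ(7)) = (5,7) ∈ E(G2) ✓
  (2,3) → (φ(2),φ(3)) = (1,4) ∈ E(G2) ✓
  (3,7) → (φ(3),φ(7)) = (4,7) ∈ E(G2) ✓
  (5,7) → (φ(5),φ(7)) = (6,7) ∈ E(G2) ✓
  (6,7) → (φ(6),φ(7)) = (0,7) ∈ E(G2) ✓
All 11 edges of G1 map to edges of G2, and |E(G1)| = |E(G2)| = 11, so φ is a bijection on edges as well as vertices. Hence G1 ≅ G2.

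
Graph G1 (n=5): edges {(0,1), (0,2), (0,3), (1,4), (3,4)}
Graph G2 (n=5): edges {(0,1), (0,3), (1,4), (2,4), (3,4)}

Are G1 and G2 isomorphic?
Yes, isomorphic

The graphs are isomorphic.
One valid mapping φ: V(G1) → V(G2): 0→4, 1→1, 2→2, 3→3, 4→0

Verify φ preserves adjacency — for each edge of G1, its image is an edge of G2:
  (0,1) → (φ(0),φ(1)) = (1,4) ∈ E(G2) ✓
  (0,2) → (φ(0),φ(2)) = (2,4) ∈ E(G2) ✓
  (0,3) → (φ(0),φ(3)) = (3,4) ∈ E(G2) ✓
  (1,4) → (φ(1),φ(4)) = (0,1) ∈ E(G2) ✓
  (3,4) → (φ(3),φ(4)) = (0,3) ∈ E(G2) ✓
All 5 edges of G1 map to edges of G2, and |E(G1)| = |E(G2)| = 5, so φ is a bijection on edges as well as vertices. Hence G1 ≅ G2.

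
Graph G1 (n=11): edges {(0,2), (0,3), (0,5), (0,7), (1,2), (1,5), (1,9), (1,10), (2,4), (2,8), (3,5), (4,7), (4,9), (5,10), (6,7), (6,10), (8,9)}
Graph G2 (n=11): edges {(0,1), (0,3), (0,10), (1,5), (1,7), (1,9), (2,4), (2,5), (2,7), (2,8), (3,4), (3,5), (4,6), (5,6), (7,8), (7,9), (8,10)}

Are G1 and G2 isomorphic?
Yes, isomorphic

The graphs are isomorphic.
One valid mapping φ: V(G1) → V(G2): 0→1, 1→2, 2→5, 3→9, 4→3, 5→7, 6→10, 7→0, 8→6, 9→4, 10→8

Verify φ preserves adjacency — for each edge of G1, its image is an edge of G2:
  (0,2) → (φ(0),φ(2)) = (1,5) ∈ E(G2) ✓
  (0,3) → (φ(0),φ(3)) = (1,9) ∈ E(G2) ✓
  (0,5) → (φ(0),φ(5)) = (1,7) ∈ E(G2) ✓
  (0,7) → (φ(0),φ(7)) = (0,1) ∈ E(G2) ✓
  (1,2) → (φ(1),φ(2)) = (2,5) ∈ E(G2) ✓
  (1,5) → (φ(1),φ(5)) = (2,7) ∈ E(G2) ✓
  (1,9) → (φ(1),φ(9)) = (2,4) ∈ E(G2) ✓
  (1,10) → (φ(1),φ(10)) = (2,8) ∈ E(G2) ✓
  (2,4) → (φ(2),φ(4)) = (3,5) ∈ E(G2) ✓
  (2,8) → (φ(2),φ(8)) = (5,6) ∈ E(G2) ✓
  (3,5) → (φ(3),φ(5)) = (7,9) ∈ E(G2) ✓
  (4,7) → (φ(4),φ(7)) = (0,3) ∈ E(G2) ✓
  (4,9) → (φ(4),φ(9)) = (3,4) ∈ E(G2) ✓
  (5,10) → (φ(5),φ(10)) = (7,8) ∈ E(G2) ✓
  (6,7) → (φ(6),φ(7)) = (0,10) ∈ E(G2) ✓
  (6,10) → (φ(6),φ(10)) = (8,10) ∈ E(G2) ✓
  (8,9) → (φ(8),φ(9)) = (4,6) ∈ E(G2) ✓
All 17 edges of G1 map to edges of G2, and |E(G1)| = |E(G2)| = 17, so φ is a bijection on edges as well as vertices. Hence G1 ≅ G2.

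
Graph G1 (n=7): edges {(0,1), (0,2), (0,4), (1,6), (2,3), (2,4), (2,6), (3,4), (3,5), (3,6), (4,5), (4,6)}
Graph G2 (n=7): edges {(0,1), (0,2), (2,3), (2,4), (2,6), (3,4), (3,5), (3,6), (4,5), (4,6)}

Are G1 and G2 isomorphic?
No, not isomorphic

The graphs are NOT isomorphic.

Counting edges: G1 has 12 edge(s); G2 has 10 edge(s).
Edge count is an isomorphism invariant (a bijection on vertices induces a bijection on edges), so differing edge counts rule out isomorphism.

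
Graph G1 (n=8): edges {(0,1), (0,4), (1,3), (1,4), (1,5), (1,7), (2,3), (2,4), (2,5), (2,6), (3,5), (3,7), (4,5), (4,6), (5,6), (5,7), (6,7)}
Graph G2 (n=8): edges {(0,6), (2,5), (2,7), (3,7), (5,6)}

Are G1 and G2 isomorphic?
No, not isomorphic

The graphs are NOT isomorphic.

Connected components of G1: 1 component(s) with vertex sets [[0, 1, 2, 3, 4, 5, 6, 7]], sizes [8].
Connected components of G2: 3 component(s) with vertex sets [[1], [4], [0, 2, 3, 5, 6, 7]], sizes [1, 1, 6].
The number of connected components (and the multiset of component sizes) is an isomorphism invariant — an isomorphism maps each component of G1 bijectively onto a component of G2. Since G1 has 1 component(s) and G2 has 3, they cannot be isomorphic.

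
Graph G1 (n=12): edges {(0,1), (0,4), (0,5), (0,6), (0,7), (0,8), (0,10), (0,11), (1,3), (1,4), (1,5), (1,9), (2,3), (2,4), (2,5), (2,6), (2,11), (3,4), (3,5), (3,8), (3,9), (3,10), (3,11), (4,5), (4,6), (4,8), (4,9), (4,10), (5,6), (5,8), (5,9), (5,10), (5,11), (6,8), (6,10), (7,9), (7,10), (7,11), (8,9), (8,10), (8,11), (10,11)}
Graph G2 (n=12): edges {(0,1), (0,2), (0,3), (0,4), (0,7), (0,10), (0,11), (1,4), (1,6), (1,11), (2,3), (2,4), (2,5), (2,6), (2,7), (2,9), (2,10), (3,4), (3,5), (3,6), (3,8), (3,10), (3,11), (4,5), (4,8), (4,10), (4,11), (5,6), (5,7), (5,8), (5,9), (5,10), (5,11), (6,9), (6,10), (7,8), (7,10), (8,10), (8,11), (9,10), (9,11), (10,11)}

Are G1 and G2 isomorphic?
Yes, isomorphic

The graphs are isomorphic.
One valid mapping φ: V(G1) → V(G2): 0→11, 1→9, 2→7, 3→2, 4→5, 5→10, 6→8, 7→1, 8→3, 9→6, 10→4, 11→0

Verify φ preserves adjacency — for each edge of G1, its image is an edge of G2:
  (0,1) → (φ(0),φ(1)) = (9,11) ∈ E(G2) ✓
  (0,4) → (φ(0),φ(4)) = (5,11) ∈ E(G2) ✓
  (0,5) → (φ(0),φ(5)) = (10,11) ∈ E(G2) ✓
  (0,6) → (φ(0),φ(6)) = (8,11) ∈ E(G2) ✓
  (0,7) → (φ(0),φ(7)) = (1,11) ∈ E(G2) ✓
  (0,8) → (φ(0),φ(8)) = (3,11) ∈ E(G2) ✓
  (0,10) → (φ(0),φ(10)) = (4,11) ∈ E(G2) ✓
  (0,11) → (φ(0),φ(11)) = (0,11) ∈ E(G2) ✓
  (1,3) → (φ(1),φ(3)) = (2,9) ∈ E(G2) ✓
  (1,4) → (φ(1),φ(4)) = (5,9) ∈ E(G2) ✓
  (1,5) → (φ(1),φ(5)) = (9,10) ∈ E(G2) ✓
  (1,9) → (φ(1),φ(9)) = (6,9) ∈ E(G2) ✓
  (2,3) → (φ(2),φ(3)) = (2,7) ∈ E(G2) ✓
  (2,4) → (φ(2),φ(4)) = (5,7) ∈ E(G2) ✓
  (2,5) → (φ(2),φ(5)) = (7,10) ∈ E(G2) ✓
  (2,6) → (φ(2),φ(6)) = (7,8) ∈ E(G2) ✓
  (2,11) → (φ(2),φ(11)) = (0,7) ∈ E(G2) ✓
  (3,4) → (φ(3),φ(4)) = (2,5) ∈ E(G2) ✓
  (3,5) → (φ(3),φ(5)) = (2,10) ∈ E(G2) ✓
  (3,8) → (φ(3),φ(8)) = (2,3) ∈ E(G2) ✓
  (3,9) → (φ(3),φ(9)) = (2,6) ∈ E(G2) ✓
  (3,10) → (φ(3),φ(10)) = (2,4) ∈ E(G2) ✓
  (3,11) → (φ(3),φ(11)) = (0,2) ∈ E(G2) ✓
  (4,5) → (φ(4),φ(5)) = (5,10) ∈ E(G2) ✓
  (4,6) → (φ(4),φ(6)) = (5,8) ∈ E(G2) ✓
  (4,8) → (φ(4),φ(8)) = (3,5) ∈ E(G2) ✓
  (4,9) → (φ(4),φ(9)) = (5,6) ∈ E(G2) ✓
  (4,10) → (φ(4),φ(10)) = (4,5) ∈ E(G2) ✓
  (5,6) → (φ(5),φ(6)) = (8,10) ∈ E(G2) ✓
  (5,8) → (φ(5),φ(8)) = (3,10) ∈ E(G2) ✓
  (5,9) → (φ(5),φ(9)) = (6,10) ∈ E(G2) ✓
  (5,10) → (φ(5),φ(10)) = (4,10) ∈ E(G2) ✓
  (5,11) → (φ(5),φ(11)) = (0,10) ∈ E(G2) ✓
  (6,8) → (φ(6),φ(8)) = (3,8) ∈ E(G2) ✓
  (6,10) → (φ(6),φ(10)) = (4,8) ∈ E(G2) ✓
  (7,9) → (φ(7),φ(9)) = (1,6) ∈ E(G2) ✓
  (7,10) → (φ(7),φ(10)) = (1,4) ∈ E(G2) ✓
  (7,11) → (φ(7),φ(11)) = (0,1) ∈ E(G2) ✓
  (8,9) → (φ(8),φ(9)) = (3,6) ∈ E(G2) ✓
  (8,10) → (φ(8),φ(10)) = (3,4) ∈ E(G2) ✓
  (8,11) → (φ(8),φ(11)) = (0,3) ∈ E(G2) ✓
  (10,11) → (φ(10),φ(11)) = (0,4) ∈ E(G2) ✓
All 42 edges of G1 map to edges of G2, and |E(G1)| = |E(G2)| = 42, so φ is a bijection on edges as well as vertices. Hence G1 ≅ G2.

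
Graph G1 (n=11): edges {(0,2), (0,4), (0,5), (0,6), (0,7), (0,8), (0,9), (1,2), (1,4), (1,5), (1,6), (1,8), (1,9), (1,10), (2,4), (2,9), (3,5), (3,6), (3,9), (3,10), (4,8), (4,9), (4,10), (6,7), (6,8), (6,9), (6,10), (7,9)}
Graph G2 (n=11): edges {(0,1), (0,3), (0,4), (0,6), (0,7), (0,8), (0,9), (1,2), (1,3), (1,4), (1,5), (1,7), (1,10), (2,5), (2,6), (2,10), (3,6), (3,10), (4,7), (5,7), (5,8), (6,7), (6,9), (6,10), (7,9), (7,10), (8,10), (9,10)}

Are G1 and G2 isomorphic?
Yes, isomorphic

The graphs are isomorphic.
One valid mapping φ: V(G1) → V(G2): 0→0, 1→10, 2→9, 3→5, 4→6, 5→8, 6→1, 7→4, 8→3, 9→7, 10→2

Verify φ preserves adjacency — for each edge of G1, its image is an edge of G2:
  (0,2) → (φ(0),φ(2)) = (0,9) ∈ E(G2) ✓
  (0,4) → (φ(0),φ(4)) = (0,6) ∈ E(G2) ✓
  (0,5) → (φ(0),φ(5)) = (0,8) ∈ E(G2) ✓
  (0,6) → (φ(0),φ(6)) = (0,1) ∈ E(G2) ✓
  (0,7) → (φ(0),φ(7)) = (0,4) ∈ E(G2) ✓
  (0,8) → (φ(0),φ(8)) = (0,3) ∈ E(G2) ✓
  (0,9) → (φ(0),φ(9)) = (0,7) ∈ E(G2) ✓
  (1,2) → (φ(1),φ(2)) = (9,10) ∈ E(G2) ✓
  (1,4) → (φ(1),φ(4)) = (6,10) ∈ E(G2) ✓
  (1,5) → (φ(1),φ(5)) = (8,10) ∈ E(G2) ✓
  (1,6) → (φ(1),φ(6)) = (1,10) ∈ E(G2) ✓
  (1,8) → (φ(1),φ(8)) = (3,10) ∈ E(G2) ✓
  (1,9) → (φ(1),φ(9)) = (7,10) ∈ E(G2) ✓
  (1,10) → (φ(1),φ(10)) = (2,10) ∈ E(G2) ✓
  (2,4) → (φ(2),φ(4)) = (6,9) ∈ E(G2) ✓
  (2,9) → (φ(2),φ(9)) = (7,9) ∈ E(G2) ✓
  (3,5) → (φ(3),φ(5)) = (5,8) ∈ E(G2) ✓
  (3,6) → (φ(3),φ(6)) = (1,5) ∈ E(G2) ✓
  (3,9) → (φ(3),φ(9)) = (5,7) ∈ E(G2) ✓
  (3,10) → (φ(3),φ(10)) = (2,5) ∈ E(G2) ✓
  (4,8) → (φ(4),φ(8)) = (3,6) ∈ E(G2) ✓
  (4,9) → (φ(4),φ(9)) = (6,7) ∈ E(G2) ✓
  (4,10) → (φ(4),φ(10)) = (2,6) ∈ E(G2) ✓
  (6,7) → (φ(6),φ(7)) = (1,4) ∈ E(G2) ✓
  (6,8) → (φ(6),φ(8)) = (1,3) ∈ E(G2) ✓
  (6,9) → (φ(6),φ(9)) = (1,7) ∈ E(G2) ✓
  (6,10) → (φ(6),φ(10)) = (1,2) ∈ E(G2) ✓
  (7,9) → (φ(7),φ(9)) = (4,7) ∈ E(G2) ✓
All 28 edges of G1 map to edges of G2, and |E(G1)| = |E(G2)| = 28, so φ is a bijection on edges as well as vertices. Hence G1 ≅ G2.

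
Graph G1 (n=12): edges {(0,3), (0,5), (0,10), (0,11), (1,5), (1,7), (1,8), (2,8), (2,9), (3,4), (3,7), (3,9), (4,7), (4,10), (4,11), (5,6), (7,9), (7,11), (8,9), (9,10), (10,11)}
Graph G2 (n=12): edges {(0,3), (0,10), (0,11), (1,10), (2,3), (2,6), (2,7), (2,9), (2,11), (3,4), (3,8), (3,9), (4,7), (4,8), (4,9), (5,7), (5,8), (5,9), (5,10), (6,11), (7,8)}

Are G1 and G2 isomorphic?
Yes, isomorphic

The graphs are isomorphic.
One valid mapping φ: V(G1) → V(G2): 0→5, 1→0, 2→6, 3→9, 4→4, 5→10, 6→1, 7→3, 8→11, 9→2, 10→7, 11→8

Verify φ preserves adjacency — for each edge of G1, its image is an edge of G2:
  (0,3) → (φ(0),φ(3)) = (5,9) ∈ E(G2) ✓
  (0,5) → (φ(0),φ(5)) = (5,10) ∈ E(G2) ✓
  (0,10) → (φ(0),φ(10)) = (5,7) ∈ E(G2) ✓
  (0,11) → (φ(0),φ(11)) = (5,8) ∈ E(G2) ✓
  (1,5) → (φ(1),φ(5)) = (0,10) ∈ E(G2) ✓
  (1,7) → (φ(1),φ(7)) = (0,3) ∈ E(G2) ✓
  (1,8) → (φ(1),φ(8)) = (0,11) ∈ E(G2) ✓
  (2,8) → (φ(2),φ(8)) = (6,11) ∈ E(G2) ✓
  (2,9) → (φ(2),φ(9)) = (2,6) ∈ E(G2) ✓
  (3,4) → (φ(3),φ(4)) = (4,9) ∈ E(G2) ✓
  (3,7) → (φ(3),φ(7)) = (3,9) ∈ E(G2) ✓
  (3,9) → (φ(3),φ(9)) = (2,9) ∈ E(G2) ✓
  (4,7) → (φ(4),φ(7)) = (3,4) ∈ E(G2) ✓
  (4,10) → (φ(4),φ(10)) = (4,7) ∈ E(G2) ✓
  (4,11) → (φ(4),φ(11)) = (4,8) ∈ E(G2) ✓
  (5,6) → (φ(5),φ(6)) = (1,10) ∈ E(G2) ✓
  (7,9) → (φ(7),φ(9)) = (2,3) ∈ E(G2) ✓
  (7,11) → (φ(7),φ(11)) = (3,8) ∈ E(G2) ✓
  (8,9) → (φ(8),φ(9)) = (2,11) ∈ E(G2) ✓
  (9,10) → (φ(9),φ(10)) = (2,7) ∈ E(G2) ✓
  (10,11) → (φ(10),φ(11)) = (7,8) ∈ E(G2) ✓
All 21 edges of G1 map to edges of G2, and |E(G1)| = |E(G2)| = 21, so φ is a bijection on edges as well as vertices. Hence G1 ≅ G2.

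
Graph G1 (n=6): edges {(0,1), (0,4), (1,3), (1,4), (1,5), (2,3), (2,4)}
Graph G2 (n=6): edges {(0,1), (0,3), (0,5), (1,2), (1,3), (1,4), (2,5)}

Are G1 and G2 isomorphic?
Yes, isomorphic

The graphs are isomorphic.
One valid mapping φ: V(G1) → V(G2): 0→3, 1→1, 2→5, 3→2, 4→0, 5→4

Verify φ preserves adjacency — for each edge of G1, its image is an edge of G2:
  (0,1) → (φ(0),φ(1)) = (1,3) ∈ E(G2) ✓
  (0,4) → (φ(0),φ(4)) = (0,3) ∈ E(G2) ✓
  (1,3) → (φ(1),φ(3)) = (1,2) ∈ E(G2) ✓
  (1,4) → (φ(1),φ(4)) = (0,1) ∈ E(G2) ✓
  (1,5) → (φ(1),φ(5)) = (1,4) ∈ E(G2) ✓
  (2,3) → (φ(2),φ(3)) = (2,5) ∈ E(G2) ✓
  (2,4) → (φ(2),φ(4)) = (0,5) ∈ E(G2) ✓
All 7 edges of G1 map to edges of G2, and |E(G1)| = |E(G2)| = 7, so φ is a bijection on edges as well as vertices. Hence G1 ≅ G2.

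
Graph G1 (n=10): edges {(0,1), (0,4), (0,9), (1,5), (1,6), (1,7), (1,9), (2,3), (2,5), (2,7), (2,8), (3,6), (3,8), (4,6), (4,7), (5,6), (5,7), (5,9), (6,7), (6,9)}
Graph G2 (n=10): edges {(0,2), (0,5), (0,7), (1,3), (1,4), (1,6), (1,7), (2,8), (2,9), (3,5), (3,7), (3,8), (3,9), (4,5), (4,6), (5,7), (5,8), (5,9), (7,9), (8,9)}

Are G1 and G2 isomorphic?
Yes, isomorphic

The graphs are isomorphic.
One valid mapping φ: V(G1) → V(G2): 0→2, 1→9, 2→1, 3→4, 4→0, 5→3, 6→5, 7→7, 8→6, 9→8

Verify φ preserves adjacency — for each edge of G1, its image is an edge of G2:
  (0,1) → (φ(0),φ(1)) = (2,9) ∈ E(G2) ✓
  (0,4) → (φ(0),φ(4)) = (0,2) ∈ E(G2) ✓
  (0,9) → (φ(0),φ(9)) = (2,8) ∈ E(G2) ✓
  (1,5) → (φ(1),φ(5)) = (3,9) ∈ E(G2) ✓
  (1,6) → (φ(1),φ(6)) = (5,9) ∈ E(G2) ✓
  (1,7) → (φ(1),φ(7)) = (7,9) ∈ E(G2) ✓
  (1,9) → (φ(1),φ(9)) = (8,9) ∈ E(G2) ✓
  (2,3) → (φ(2),φ(3)) = (1,4) ∈ E(G2) ✓
  (2,5) → (φ(2),φ(5)) = (1,3) ∈ E(G2) ✓
  (2,7) → (φ(2),φ(7)) = (1,7) ∈ E(G2) ✓
  (2,8) → (φ(2),φ(8)) = (1,6) ∈ E(G2) ✓
  (3,6) → (φ(3),φ(6)) = (4,5) ∈ E(G2) ✓
  (3,8) → (φ(3),φ(8)) = (4,6) ∈ E(G2) ✓
  (4,6) → (φ(4),φ(6)) = (0,5) ∈ E(G2) ✓
  (4,7) → (φ(4),φ(7)) = (0,7) ∈ E(G2) ✓
  (5,6) → (φ(5),φ(6)) = (3,5) ∈ E(G2) ✓
  (5,7) → (φ(5),φ(7)) = (3,7) ∈ E(G2) ✓
  (5,9) → (φ(5),φ(9)) = (3,8) ∈ E(G2) ✓
  (6,7) → (φ(6),φ(7)) = (5,7) ∈ E(G2) ✓
  (6,9) → (φ(6),φ(9)) = (5,8) ∈ E(G2) ✓
All 20 edges of G1 map to edges of G2, and |E(G1)| = |E(G2)| = 20, so φ is a bijection on edges as well as vertices. Hence G1 ≅ G2.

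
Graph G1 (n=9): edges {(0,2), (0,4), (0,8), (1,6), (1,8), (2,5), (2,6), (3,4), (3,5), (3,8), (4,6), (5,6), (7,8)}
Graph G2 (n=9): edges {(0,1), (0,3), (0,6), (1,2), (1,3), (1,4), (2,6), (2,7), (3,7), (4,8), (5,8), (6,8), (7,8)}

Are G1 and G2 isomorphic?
Yes, isomorphic

The graphs are isomorphic.
One valid mapping φ: V(G1) → V(G2): 0→6, 1→4, 2→0, 3→7, 4→2, 5→3, 6→1, 7→5, 8→8

Verify φ preserves adjacency — for each edge of G1, its image is an edge of G2:
  (0,2) → (φ(0),φ(2)) = (0,6) ∈ E(G2) ✓
  (0,4) → (φ(0),φ(4)) = (2,6) ∈ E(G2) ✓
  (0,8) → (φ(0),φ(8)) = (6,8) ∈ E(G2) ✓
  (1,6) → (φ(1),φ(6)) = (1,4) ∈ E(G2) ✓
  (1,8) → (φ(1),φ(8)) = (4,8) ∈ E(G2) ✓
  (2,5) → (φ(2),φ(5)) = (0,3) ∈ E(G2) ✓
  (2,6) → (φ(2),φ(6)) = (0,1) ∈ E(G2) ✓
  (3,4) → (φ(3),φ(4)) = (2,7) ∈ E(G2) ✓
  (3,5) → (φ(3),φ(5)) = (3,7) ∈ E(G2) ✓
  (3,8) → (φ(3),φ(8)) = (7,8) ∈ E(G2) ✓
  (4,6) → (φ(4),φ(6)) = (1,2) ∈ E(G2) ✓
  (5,6) → (φ(5),φ(6)) = (1,3) ∈ E(G2) ✓
  (7,8) → (φ(7),φ(8)) = (5,8) ∈ E(G2) ✓
All 13 edges of G1 map to edges of G2, and |E(G1)| = |E(G2)| = 13, so φ is a bijection on edges as well as vertices. Hence G1 ≅ G2.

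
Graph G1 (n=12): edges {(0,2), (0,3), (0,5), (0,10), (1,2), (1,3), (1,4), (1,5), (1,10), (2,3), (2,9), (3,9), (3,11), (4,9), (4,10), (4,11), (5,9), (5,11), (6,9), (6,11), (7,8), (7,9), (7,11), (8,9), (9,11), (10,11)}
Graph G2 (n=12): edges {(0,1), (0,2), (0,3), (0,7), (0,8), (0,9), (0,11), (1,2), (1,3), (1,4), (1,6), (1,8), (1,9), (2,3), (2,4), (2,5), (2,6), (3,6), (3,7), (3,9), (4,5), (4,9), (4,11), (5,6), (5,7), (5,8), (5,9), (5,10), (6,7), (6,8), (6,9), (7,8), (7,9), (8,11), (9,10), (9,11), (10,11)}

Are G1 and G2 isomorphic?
No, not isomorphic

The graphs are NOT isomorphic.

Counting triangles (3-cliques): G1 has 11, G2 has 36.
Triangle count is an isomorphism invariant, so differing triangle counts rule out isomorphism.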